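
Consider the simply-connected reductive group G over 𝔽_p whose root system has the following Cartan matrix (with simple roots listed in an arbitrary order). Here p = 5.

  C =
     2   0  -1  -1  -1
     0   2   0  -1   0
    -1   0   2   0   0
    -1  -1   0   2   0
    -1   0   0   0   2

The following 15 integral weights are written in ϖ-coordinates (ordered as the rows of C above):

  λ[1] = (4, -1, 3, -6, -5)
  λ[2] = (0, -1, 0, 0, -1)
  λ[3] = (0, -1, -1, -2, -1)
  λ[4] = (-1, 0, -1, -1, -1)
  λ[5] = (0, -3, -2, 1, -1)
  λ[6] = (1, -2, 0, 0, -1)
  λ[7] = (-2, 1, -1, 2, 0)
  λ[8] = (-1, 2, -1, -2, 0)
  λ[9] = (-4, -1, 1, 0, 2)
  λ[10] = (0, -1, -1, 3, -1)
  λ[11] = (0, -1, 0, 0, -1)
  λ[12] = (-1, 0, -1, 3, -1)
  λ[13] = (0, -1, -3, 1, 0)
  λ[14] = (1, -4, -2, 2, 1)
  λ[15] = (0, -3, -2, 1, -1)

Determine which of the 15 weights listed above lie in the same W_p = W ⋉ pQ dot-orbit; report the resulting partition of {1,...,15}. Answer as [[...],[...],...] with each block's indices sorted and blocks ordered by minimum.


Root system D_5: the 5×5 matrix C matches after relabeling.

Ā_5 reps of the 15 weights (D_5, coords as presented):

  λ_1+ρ ↦ (0, 1, 0, 0, 0)
  λ_2+ρ ↦ (1, 0, 1, 1, 0)
  λ_3+ρ ↦ (0, 1, 0, 0, 0)
  λ_4+ρ ↦ (0, 1, 0, 0, 0)
  λ_5+ρ ↦ (0, 2, 1, 0, 0)
  λ_6+ρ ↦ (1, 0, 1, 1, 0)
  λ_7+ρ ↦ (0, 2, 1, 0, 0)
  λ_8+ρ ↦ (0, 2, 1, 0, 0)
  λ_9+ρ ↦ (0, 2, 1, 0, 0)
  λ_10+ρ ↦ (0, 1, 0, 0, 0)
  λ_11+ρ ↦ (1, 0, 1, 1, 0)
  λ_12+ρ ↦ (0, 1, 0, 0, 0)
  λ_13+ρ ↦ (1, 0, 1, 1, 0)
  λ_14+ρ ↦ (1, 0, 1, 1, 0)
  λ_15+ρ ↦ (0, 2, 1, 0, 0)

The 15 indices split into 3 linkage classes (same alcove rep ⇔ same W_5-dot-orbit):

[[1, 3, 4, 10, 12], [2, 6, 11, 13, 14], [5, 7, 8, 9, 15]]


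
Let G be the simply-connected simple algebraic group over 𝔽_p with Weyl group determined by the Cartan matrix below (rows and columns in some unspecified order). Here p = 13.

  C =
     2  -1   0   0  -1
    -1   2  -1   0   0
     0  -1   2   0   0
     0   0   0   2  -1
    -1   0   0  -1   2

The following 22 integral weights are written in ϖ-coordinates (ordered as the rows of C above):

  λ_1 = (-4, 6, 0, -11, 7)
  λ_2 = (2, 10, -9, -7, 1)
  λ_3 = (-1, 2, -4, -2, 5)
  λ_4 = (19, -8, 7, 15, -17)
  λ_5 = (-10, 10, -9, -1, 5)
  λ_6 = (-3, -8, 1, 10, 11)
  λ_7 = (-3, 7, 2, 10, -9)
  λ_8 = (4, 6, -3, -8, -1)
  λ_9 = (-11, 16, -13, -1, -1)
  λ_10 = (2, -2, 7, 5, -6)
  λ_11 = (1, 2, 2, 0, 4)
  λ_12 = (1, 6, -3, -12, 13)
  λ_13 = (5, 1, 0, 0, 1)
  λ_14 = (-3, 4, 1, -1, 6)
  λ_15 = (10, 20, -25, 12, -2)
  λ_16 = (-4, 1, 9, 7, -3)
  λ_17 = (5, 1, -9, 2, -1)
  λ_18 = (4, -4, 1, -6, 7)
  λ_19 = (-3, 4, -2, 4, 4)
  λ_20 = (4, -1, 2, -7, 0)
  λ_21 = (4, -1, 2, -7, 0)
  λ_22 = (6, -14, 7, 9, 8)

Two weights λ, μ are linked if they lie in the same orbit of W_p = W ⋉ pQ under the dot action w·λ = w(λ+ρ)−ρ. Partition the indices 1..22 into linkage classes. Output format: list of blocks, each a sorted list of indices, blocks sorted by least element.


Type A_5, rank 5, |W|=720; reorder rows/cols to standard.

Folding the 22 weights λ_j+ρ into Ā_13 (reps in the given 5-coord order):

    λ_1+ρ ↦ (2, 2, 1, 5, 3)
    λ_2+ρ ↦ (1, 2, 5, 1, 2)
    λ_3+ρ ↦ (0, 0, 3, 1, 5)
    λ_4+ρ ↦ (0, 0, 3, 1, 5)
    λ_5+ρ ↦ (0, 6, 2, 3, 0)
    λ_6+ρ ↦ (1, 2, 5, 1, 2)
    λ_7+ρ ↦ (6, 2, 1, 1, 2)
    λ_8+ρ ↦ (2, 3, 2, 0, 5)
    λ_9+ρ ↦ (0, 0, 3, 1, 5)
    λ_10+ρ ↦ (1, 2, 5, 1, 2)
    λ_11+ρ ↦ (2, 3, 2, 0, 5)
    λ_12+ρ ↦ (1, 2, 5, 1, 2)
    λ_13+ρ ↦ (6, 2, 1, 1, 2)
    λ_14+ρ ↦ (2, 3, 2, 0, 5)
    λ_15+ρ ↦ (2, 3, 2, 0, 5)
    λ_16+ρ ↦ (1, 2, 5, 1, 2)
    λ_17+ρ ↦ (0, 6, 2, 3, 0)
    λ_18+ρ ↦ (2, 2, 1, 5, 3)
    λ_19+ρ ↦ (2, 2, 1, 5, 3)
    λ_20+ρ ↦ (0, 0, 3, 1, 5)
    λ_21+ρ ↦ (0, 0, 3, 1, 5)
    λ_22+ρ ↦ (0, 6, 2, 3, 0)

Linkage partition of the 22 weights (6 classes, p=13):

[[1, 18, 19], [2, 6, 10, 12, 16], [3, 4, 9, 20, 21], [5, 17, 22], [7, 13], [8, 11, 14, 15]]


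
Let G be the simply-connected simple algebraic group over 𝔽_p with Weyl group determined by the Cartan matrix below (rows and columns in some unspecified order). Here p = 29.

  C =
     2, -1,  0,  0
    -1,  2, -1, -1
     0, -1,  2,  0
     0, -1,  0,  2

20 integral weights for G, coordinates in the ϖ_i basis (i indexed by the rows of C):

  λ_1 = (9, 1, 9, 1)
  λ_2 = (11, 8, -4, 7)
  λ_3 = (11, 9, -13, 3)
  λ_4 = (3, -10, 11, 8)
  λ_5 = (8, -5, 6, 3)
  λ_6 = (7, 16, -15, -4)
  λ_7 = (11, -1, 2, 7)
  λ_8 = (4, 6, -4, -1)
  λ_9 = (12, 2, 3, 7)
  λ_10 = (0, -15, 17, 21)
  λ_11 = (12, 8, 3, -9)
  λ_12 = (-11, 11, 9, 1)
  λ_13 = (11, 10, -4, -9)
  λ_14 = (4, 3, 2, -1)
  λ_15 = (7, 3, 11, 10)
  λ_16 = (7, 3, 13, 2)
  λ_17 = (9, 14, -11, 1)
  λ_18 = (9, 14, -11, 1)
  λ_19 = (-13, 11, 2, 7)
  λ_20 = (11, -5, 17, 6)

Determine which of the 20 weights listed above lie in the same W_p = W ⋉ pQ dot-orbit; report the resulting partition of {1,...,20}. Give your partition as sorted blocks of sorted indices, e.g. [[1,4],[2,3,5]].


Root system D_4: the 4×4 matrix C matches after relabeling.

Alcove-folded reps (p=29, 20 weights, presented ϖ-order):

  [1] (10, 2, 10, 2) · [2] (12, 0, 3, 8) · [3] (10, 2, 10, 2) · [4] (5, 4, 3, 0) · [5] (5, 4, 3, 0) · [6] (8, 0, 14, 3) · [7] (12, 0, 3, 8) · [8] (5, 4, 3, 0) · [9] (13, 1, 4, 8) · [10] (13, 1, 4, 8) · [11] (13, 1, 4, 8) · [12] (10, 2, 10, 2) · [13] (12, 0, 3, 8) · [14] (5, 4, 3, 0) · [15] (2, 6, 6, 5) · [16] (8, 0, 14, 3) · [17] (10, 2, 10, 2) · [18] (10, 2, 10, 2) · [19] (12, 0, 3, 8) · [20] (8, 0, 14, 3)

These 20 weights hit 6 W_29-dot-orbits; sizes (5, 4, 4, 3, 3, 1):

[[1, 3, 12, 17, 18], [2, 7, 13, 19], [4, 5, 8, 14], [6, 16, 20], [9, 10, 11], [15]]


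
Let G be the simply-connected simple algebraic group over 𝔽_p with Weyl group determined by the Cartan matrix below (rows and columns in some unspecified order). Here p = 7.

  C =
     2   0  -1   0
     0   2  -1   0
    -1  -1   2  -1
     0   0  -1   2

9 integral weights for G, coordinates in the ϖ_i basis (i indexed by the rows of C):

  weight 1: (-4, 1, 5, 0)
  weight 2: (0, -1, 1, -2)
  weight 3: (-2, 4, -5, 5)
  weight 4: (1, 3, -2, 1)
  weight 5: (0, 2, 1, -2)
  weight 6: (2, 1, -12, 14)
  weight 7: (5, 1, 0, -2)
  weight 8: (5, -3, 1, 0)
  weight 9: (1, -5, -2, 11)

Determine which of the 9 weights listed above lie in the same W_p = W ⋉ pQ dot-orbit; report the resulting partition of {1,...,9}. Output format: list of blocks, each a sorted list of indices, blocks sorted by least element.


Root system D_4: the 4×4 matrix C matches after relabeling.

λ_j+ρ reflected into Ā_7 (⟨·,θ^∨⟩≤7); 4-tuples as given:

  λ_1+ρ ↦ (1, 0, 1, 1) · λ_2+ρ ↦ (1, 0, 1, 1) · λ_3+ρ ↦ (4, 0, 1, 1) · λ_4+ρ ↦ (1, 3, 1, 1) · λ_5+ρ ↦ (1, 3, 1, 1) · λ_6+ρ ↦ (1, 0, 1, 1) · λ_7+ρ ↦ (4, 0, 1, 1) · λ_8+ρ ↦ (4, 0, 1, 1) · λ_9+ρ ↦ (1, 3, 1, 1)

The 9 indices split into 3 linkage classes (same alcove rep ⇔ same W_7-dot-orbit):

[[1, 2, 6], [3, 7, 8], [4, 5, 9]]


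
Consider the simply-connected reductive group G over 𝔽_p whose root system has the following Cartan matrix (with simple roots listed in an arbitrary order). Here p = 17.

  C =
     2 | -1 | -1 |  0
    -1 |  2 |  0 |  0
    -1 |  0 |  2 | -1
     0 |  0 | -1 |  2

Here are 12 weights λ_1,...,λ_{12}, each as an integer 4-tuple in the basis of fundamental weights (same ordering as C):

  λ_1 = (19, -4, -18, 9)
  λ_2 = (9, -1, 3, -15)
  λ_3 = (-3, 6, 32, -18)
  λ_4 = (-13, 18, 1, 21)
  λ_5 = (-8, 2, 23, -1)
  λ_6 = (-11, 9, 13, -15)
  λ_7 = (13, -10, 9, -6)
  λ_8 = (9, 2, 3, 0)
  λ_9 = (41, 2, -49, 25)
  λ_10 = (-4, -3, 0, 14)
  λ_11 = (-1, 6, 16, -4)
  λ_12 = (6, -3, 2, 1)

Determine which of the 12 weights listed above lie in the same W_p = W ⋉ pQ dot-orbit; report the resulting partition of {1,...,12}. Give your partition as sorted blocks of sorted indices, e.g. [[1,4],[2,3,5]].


Cartan matrix: type A_4 (|W|=120); un-permuting the 4 rows.

Ā_17 reps of the 12 weights (A_4, coords as presented):

  1: (0, 0, 10, 4);  2: (0, 0, 10, 4);  3: (10, 2, 4, 0);  4: (5, 2, 3, 2);  5: (0, 0, 10, 4);  6: (0, 0, 10, 4);  7: (5, 2, 3, 2);  8: (10, 2, 4, 0);  9: (3, 5, 3, 3);  10: (2, 1, 2, 11);  11: (0, 0, 10, 4);  12: (5, 2, 3, 2)

Linkage partition of the 12 weights (5 classes, p=17):

[[1, 2, 5, 6, 11], [3, 8], [4, 7, 12], [9], [10]]


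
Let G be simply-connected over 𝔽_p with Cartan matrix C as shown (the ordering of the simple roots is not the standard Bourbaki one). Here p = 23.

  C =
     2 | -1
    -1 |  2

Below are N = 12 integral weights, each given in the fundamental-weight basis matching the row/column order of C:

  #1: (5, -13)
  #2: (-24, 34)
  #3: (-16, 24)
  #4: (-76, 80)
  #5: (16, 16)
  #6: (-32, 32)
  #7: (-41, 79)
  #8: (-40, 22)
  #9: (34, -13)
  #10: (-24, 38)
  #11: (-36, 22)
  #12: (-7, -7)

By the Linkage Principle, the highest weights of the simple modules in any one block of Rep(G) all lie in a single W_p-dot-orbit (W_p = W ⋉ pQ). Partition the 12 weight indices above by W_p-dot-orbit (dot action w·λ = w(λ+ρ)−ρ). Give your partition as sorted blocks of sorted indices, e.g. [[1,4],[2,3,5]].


C ↔ A_2 under row/col permutation; |W(A_2)| = 6.

Alcove-folded reps (p=23, 12 weights, presented ϖ-order):

  λ_1 → (6, 6)
  λ_2 → (11, 0)
  λ_3 → (13, 8)
  λ_4 → (6, 6)
  λ_5 → (6, 6)
  λ_6 → (13, 8)
  λ_7 → (6, 6)
  λ_8 → (7, 0)
  λ_9 → (11, 0)
  λ_10 → (7, 0)
  λ_11 → (11, 0)
  λ_12 → (6, 6)

Linkage partition of the 12 weights (4 classes, p=23):

[[1, 4, 5, 7, 12], [2, 9, 11], [3, 6], [8, 10]]


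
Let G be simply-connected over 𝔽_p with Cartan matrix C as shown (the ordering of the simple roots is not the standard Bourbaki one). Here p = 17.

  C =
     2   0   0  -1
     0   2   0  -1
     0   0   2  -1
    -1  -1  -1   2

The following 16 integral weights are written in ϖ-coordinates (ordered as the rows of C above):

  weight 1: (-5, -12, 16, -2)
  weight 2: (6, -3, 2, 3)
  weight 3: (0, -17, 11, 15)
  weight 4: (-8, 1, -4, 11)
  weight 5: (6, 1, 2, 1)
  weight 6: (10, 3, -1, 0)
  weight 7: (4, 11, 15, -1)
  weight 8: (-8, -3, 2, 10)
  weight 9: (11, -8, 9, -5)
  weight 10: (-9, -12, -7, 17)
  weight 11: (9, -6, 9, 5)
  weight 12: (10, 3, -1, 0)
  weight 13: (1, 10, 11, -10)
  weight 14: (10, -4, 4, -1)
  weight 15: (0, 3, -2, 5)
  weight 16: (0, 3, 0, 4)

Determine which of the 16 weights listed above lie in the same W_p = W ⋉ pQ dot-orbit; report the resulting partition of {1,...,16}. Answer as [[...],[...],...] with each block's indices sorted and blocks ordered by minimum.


Type D_4, rank 4, |W|=192; reorder rows/cols to standard.

λ_j+ρ reflected into Ā_17 (⟨·,θ^∨⟩≤17); 4-tuples as given:

  1: (11, 4, 0, 1)
  2: (7, 2, 3, 2)
  3: (11, 4, 0, 1)
  4: (7, 2, 3, 2)
  5: (7, 2, 3, 2)
  6: (11, 4, 0, 1)
  7: (11, 4, 0, 1)
  8: (7, 2, 3, 2)
  9: (1, 4, 1, 5)
  10: (1, 4, 1, 5)
  11: (1, 4, 1, 5)
  12: (11, 4, 0, 1)
  13: (7, 2, 3, 2)
  14: (8, 0, 2, 3)
  15: (1, 4, 1, 5)
  16: (1, 4, 1, 5)

Grouping the 16 weights by Ā_17-representative: 4 linkage classes.

[[1, 3, 6, 7, 12], [2, 4, 5, 8, 13], [9, 10, 11, 15, 16], [14]]


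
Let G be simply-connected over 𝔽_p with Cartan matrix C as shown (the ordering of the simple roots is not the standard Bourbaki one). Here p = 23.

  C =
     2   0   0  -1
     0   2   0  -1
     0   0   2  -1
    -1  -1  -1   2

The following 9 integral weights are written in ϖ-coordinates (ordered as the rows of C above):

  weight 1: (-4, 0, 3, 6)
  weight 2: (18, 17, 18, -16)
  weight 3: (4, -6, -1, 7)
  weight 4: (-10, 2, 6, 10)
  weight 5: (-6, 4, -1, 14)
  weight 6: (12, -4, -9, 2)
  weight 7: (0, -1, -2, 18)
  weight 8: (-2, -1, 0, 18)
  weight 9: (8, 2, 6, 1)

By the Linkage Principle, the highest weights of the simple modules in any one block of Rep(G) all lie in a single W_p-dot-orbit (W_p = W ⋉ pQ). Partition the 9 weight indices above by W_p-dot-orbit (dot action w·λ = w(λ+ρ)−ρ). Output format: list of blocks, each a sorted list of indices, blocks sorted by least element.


C ↔ D_4 under row/col permutation; |W(D_4)| = 192.

Alcove-folded reps (p=23, 9 weights, presented ϖ-order):

  [1] (3, 1, 4, 4) · [2] (1, 0, 1, 3) · [3] (5, 5, 0, 3) · [4] (9, 3, 7, 2) · [5] (5, 5, 0, 3) · [6] (5, 5, 0, 3) · [7] (1, 0, 1, 3) · [8] (1, 0, 1, 3) · [9] (9, 3, 7, 2)

The 9 indices split into 4 linkage classes (same alcove rep ⇔ same W_23-dot-orbit):

[[1], [2, 7, 8], [3, 5, 6], [4, 9]]


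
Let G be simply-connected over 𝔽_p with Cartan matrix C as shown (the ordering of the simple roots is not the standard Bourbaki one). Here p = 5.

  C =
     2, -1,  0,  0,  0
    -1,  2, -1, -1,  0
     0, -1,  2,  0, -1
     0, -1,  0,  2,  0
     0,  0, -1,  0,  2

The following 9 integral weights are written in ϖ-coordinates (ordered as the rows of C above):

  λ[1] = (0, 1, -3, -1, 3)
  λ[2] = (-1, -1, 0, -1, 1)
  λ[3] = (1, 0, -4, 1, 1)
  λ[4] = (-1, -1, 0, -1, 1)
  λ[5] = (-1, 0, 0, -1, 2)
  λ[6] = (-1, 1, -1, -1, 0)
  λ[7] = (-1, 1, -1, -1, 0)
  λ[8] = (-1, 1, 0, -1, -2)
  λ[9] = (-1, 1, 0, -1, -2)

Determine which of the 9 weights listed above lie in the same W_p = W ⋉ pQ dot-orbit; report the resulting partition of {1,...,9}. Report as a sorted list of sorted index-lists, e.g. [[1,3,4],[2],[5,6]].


C ↔ D_5 under row/col permutation; |W(D_5)| = 1920.

λ_j+ρ reflected into Ā_5 (⟨·,θ^∨⟩≤5); 5-tuples as given:

  [1] (1, 0, 0, 0, 2)
  [2] (0, 0, 1, 0, 2)
  [3] (0, 2, 0, 0, 1)
  [4] (0, 0, 1, 0, 2)
  [5] (0, 0, 1, 0, 2)
  [6] (0, 2, 0, 0, 1)
  [7] (0, 2, 0, 0, 1)
  [8] (0, 2, 0, 0, 1)
  [9] (0, 2, 0, 0, 1)

Linkage partition of the 9 weights (3 classes, p=5):

[[1], [2, 4, 5], [3, 6, 7, 8, 9]]


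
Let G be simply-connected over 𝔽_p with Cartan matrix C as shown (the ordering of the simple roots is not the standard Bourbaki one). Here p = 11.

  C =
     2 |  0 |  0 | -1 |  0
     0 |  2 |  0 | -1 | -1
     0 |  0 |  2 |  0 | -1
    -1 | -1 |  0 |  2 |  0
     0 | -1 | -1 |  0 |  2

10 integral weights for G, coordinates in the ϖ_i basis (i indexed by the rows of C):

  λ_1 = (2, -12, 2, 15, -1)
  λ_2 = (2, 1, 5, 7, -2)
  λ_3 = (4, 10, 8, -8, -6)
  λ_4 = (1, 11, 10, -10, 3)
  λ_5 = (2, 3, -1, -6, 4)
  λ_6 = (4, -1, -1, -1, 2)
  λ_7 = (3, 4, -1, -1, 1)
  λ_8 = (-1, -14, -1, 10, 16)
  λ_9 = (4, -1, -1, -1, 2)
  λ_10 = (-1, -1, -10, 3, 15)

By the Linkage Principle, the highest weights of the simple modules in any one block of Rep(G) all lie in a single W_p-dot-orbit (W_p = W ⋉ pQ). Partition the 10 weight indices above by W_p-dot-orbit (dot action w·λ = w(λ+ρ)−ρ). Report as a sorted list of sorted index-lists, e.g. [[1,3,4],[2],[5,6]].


Dynkin diagram of C (from the 8 off-diagonal −1 entries): A_5.

λ_j+ρ reflected into Ā_11 (⟨·,θ^∨⟩≤11); 5-tuples as given:

  λ_1+ρ ↦ (5, 0, 0, 0, 3) · λ_2+ρ ↦ (4, 0, 1, 4, 1) · λ_3+ρ ↦ (2, 1, 0, 2, 4) · λ_4+ρ ↦ (2, 1, 0, 2, 4) · λ_5+ρ ↦ (2, 1, 0, 2, 4) · λ_6+ρ ↦ (5, 0, 0, 0, 3) · λ_7+ρ ↦ (4, 5, 0, 0, 2) · λ_8+ρ ↦ (4, 5, 0, 0, 2) · λ_9+ρ ↦ (5, 0, 0, 0, 3) · λ_10+ρ ↦ (4, 5, 0, 0, 2)

Linkage partition of the 10 weights (4 classes, p=11):

[[1, 6, 9], [2], [3, 4, 5], [7, 8, 10]]


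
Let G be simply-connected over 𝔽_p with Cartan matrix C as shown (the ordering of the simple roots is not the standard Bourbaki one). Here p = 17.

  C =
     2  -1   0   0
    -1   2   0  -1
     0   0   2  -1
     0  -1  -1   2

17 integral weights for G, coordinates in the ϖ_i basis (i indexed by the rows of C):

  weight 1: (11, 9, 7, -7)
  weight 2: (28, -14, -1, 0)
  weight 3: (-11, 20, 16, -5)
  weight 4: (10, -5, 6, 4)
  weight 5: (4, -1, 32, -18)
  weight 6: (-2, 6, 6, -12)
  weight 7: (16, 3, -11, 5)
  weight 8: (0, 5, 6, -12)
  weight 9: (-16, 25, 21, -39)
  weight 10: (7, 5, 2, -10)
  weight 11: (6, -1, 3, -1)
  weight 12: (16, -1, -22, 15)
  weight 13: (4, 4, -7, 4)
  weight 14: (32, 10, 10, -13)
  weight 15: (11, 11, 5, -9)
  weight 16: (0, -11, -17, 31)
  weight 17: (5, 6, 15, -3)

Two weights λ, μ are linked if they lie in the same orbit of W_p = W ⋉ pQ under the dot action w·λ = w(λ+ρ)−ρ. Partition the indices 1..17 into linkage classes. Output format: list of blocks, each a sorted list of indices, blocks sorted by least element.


A_4 Cartan matrix, 4 simple roots permuted; ρ=(1,1,1,1).

Alcove-folded reps (p=17, 17 weights, presented ϖ-order):

  λ_1+ρ ↦ (5, 4, 5, 1);  λ_2+ρ ↦ (4, 1, 0, 0);  λ_3+ρ ↦ (7, 0, 4, 0);  λ_4+ρ ↦ (5, 4, 5, 1);  λ_5+ρ ↦ (4, 1, 0, 0);  λ_6+ρ ↦ (4, 1, 4, 2);  λ_7+ρ ↦ (7, 0, 4, 0);  λ_8+ρ ↦ (4, 1, 4, 2);  λ_9+ρ ↦ (5, 4, 5, 1);  λ_10+ρ ↦ (5, 3, 6, 0);  λ_11+ρ ↦ (7, 0, 4, 0);  λ_12+ρ ↦ (4, 1, 0, 0);  λ_13+ρ ↦ (5, 4, 5, 1);  λ_14+ρ ↦ (1, 5, 1, 1);  λ_15+ρ ↦ (5, 4, 5, 1);  λ_16+ρ ↦ (1, 5, 1, 1);  λ_17+ρ ↦ (4, 1, 4, 2)

Grouping the 17 weights by Ā_17-representative: 6 linkage classes.

[[1, 4, 9, 13, 15], [2, 5, 12], [3, 7, 11], [6, 8, 17], [10], [14, 16]]


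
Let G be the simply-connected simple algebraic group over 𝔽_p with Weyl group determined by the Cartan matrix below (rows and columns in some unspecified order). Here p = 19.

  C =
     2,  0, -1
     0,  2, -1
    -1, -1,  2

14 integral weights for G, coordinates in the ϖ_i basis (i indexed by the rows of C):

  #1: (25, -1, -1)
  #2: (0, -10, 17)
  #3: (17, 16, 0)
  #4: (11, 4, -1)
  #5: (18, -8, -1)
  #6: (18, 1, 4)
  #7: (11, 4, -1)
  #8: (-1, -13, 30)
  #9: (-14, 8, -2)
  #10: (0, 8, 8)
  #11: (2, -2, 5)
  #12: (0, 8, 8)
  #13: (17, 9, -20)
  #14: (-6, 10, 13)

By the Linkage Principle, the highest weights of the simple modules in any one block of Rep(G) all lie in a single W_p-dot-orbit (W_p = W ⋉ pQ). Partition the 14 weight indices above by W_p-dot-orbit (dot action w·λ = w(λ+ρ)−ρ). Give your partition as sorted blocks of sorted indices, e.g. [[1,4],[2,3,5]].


Cartan matrix: type A_3 (|W|=24); un-permuting the 3 rows.

Alcove-folded reps (p=19, 14 weights, presented ϖ-order):

  λ_1+ρ ↦ (12, 0, 7)
  λ_2+ρ ↦ (1, 9, 9)
  λ_3+ρ ↦ (1, 0, 1)
  λ_4+ρ ↦ (12, 5, 0)
  λ_5+ρ ↦ (12, 0, 7)
  λ_6+ρ ↦ (12, 5, 0)
  λ_7+ρ ↦ (12, 5, 0)
  λ_8+ρ ↦ (12, 0, 7)
  λ_9+ρ ↦ (1, 5, 8)
  λ_10+ρ ↦ (1, 9, 9)
  λ_11+ρ ↦ (3, 1, 5)
  λ_12+ρ ↦ (1, 9, 9)
  λ_13+ρ ↦ (1, 9, 9)
  λ_14+ρ ↦ (1, 5, 8)

The 14 indices split into 6 linkage classes (same alcove rep ⇔ same W_19-dot-orbit):

[[1, 5, 8], [2, 10, 12, 13], [3], [4, 6, 7], [9, 14], [11]]


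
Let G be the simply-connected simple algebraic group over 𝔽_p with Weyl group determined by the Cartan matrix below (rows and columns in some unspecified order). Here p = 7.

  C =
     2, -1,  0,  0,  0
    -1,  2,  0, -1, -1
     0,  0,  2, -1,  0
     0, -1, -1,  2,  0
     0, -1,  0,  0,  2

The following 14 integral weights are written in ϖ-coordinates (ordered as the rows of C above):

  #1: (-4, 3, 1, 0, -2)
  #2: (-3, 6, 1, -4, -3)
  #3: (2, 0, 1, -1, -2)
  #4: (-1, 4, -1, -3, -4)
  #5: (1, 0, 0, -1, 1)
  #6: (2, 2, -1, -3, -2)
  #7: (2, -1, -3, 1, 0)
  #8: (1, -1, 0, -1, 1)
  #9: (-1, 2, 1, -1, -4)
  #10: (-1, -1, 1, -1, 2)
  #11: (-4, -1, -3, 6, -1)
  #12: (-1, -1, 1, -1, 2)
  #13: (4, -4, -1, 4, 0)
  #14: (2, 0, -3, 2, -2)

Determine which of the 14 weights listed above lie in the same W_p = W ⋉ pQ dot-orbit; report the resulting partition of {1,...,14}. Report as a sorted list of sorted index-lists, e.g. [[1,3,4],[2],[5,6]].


Cartan matrix: type D_5 (|W|=1920); un-permuting the 5 rows.

Ā_7 reps of the 14 weights (D_5, coords as presented):

  λ_1+ρ ↦ (3, 0, 2, 0, 1);  λ_2+ρ ↦ (2, 0, 1, 0, 2);  λ_3+ρ ↦ (3, 0, 2, 0, 1);  λ_4+ρ ↦ (0, 0, 2, 0, 3);  λ_5+ρ ↦ (2, 1, 1, 0, 2);  λ_6+ρ ↦ (3, 0, 2, 0, 1);  λ_7+ρ ↦ (3, 0, 2, 0, 1);  λ_8+ρ ↦ (2, 0, 1, 0, 2);  λ_9+ρ ↦ (0, 0, 2, 0, 3);  λ_10+ρ ↦ (0, 0, 2, 0, 3);  λ_11+ρ ↦ (0, 0, 2, 0, 3);  λ_12+ρ ↦ (0, 0, 2, 0, 3);  λ_13+ρ ↦ (2, 0, 1, 0, 2);  λ_14+ρ ↦ (3, 0, 2, 0, 1)

Partition of {1..14} into 4 W_7-dot-orbits:

[[1, 3, 6, 7, 14], [2, 8, 13], [4, 9, 10, 11, 12], [5]]


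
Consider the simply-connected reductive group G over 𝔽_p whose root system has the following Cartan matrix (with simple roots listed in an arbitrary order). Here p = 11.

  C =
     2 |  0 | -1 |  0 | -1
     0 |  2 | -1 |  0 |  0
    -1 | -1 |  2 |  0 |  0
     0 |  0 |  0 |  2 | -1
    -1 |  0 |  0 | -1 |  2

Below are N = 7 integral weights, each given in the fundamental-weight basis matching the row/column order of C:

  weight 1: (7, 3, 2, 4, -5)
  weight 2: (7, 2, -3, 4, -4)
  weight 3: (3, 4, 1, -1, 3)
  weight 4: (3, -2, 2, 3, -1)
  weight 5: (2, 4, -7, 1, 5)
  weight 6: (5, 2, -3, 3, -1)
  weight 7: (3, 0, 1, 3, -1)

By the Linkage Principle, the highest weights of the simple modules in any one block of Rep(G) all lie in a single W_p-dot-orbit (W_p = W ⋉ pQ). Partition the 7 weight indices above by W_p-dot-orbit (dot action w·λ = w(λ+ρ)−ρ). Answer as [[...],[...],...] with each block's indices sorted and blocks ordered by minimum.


Cartan matrix: type A_5 (|W|=720); un-permuting the 5 rows.

W_11-reps of the 7 weights in Ā_11 (same 5-coord order as C):

  1: (4, 1, 2, 4, 0);  2: (3, 1, 2, 2, 3);  3: (4, 1, 2, 4, 0);  4: (4, 1, 2, 4, 0);  5: (3, 1, 2, 2, 3);  6: (4, 1, 2, 4, 0);  7: (4, 1, 2, 4, 0)

2 distinct reps among the 7 weights ⇒ 2 W_11-linkage classes:

[[1, 3, 4, 6, 7], [2, 5]]


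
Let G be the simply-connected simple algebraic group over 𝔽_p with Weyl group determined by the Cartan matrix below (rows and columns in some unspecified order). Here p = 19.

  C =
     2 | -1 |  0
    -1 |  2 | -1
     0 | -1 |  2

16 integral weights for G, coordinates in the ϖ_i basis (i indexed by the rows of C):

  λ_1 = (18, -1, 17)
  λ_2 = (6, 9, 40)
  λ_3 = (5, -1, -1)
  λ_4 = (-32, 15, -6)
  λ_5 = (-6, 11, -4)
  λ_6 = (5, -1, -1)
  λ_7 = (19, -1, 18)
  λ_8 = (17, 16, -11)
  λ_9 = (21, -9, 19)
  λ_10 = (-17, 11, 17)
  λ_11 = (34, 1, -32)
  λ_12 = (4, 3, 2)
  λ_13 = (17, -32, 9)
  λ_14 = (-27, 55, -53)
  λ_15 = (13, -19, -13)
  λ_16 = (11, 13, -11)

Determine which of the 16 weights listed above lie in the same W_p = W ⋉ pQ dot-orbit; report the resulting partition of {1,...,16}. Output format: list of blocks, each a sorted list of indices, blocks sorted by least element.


Root system A_3: the 3×3 matrix C matches after relabeling.

Each λ_j+ρ reduced to Ā_19; 3-tuples below use C's row order:

  [1] (1, 0, 0)
  [2] (2, 1, 6)
  [3] (6, 0, 0)
  [4] (1, 4, 3)
  [5] (5, 4, 3)
  [6] (6, 0, 0)
  [7] (1, 0, 0)
  [8] (2, 1, 6)
  [9] (1, 4, 3)
  [10] (1, 4, 3)
  [11] (2, 1, 6)
  [12] (5, 4, 3)
  [13] (2, 1, 6)
  [14] (1, 4, 3)
  [15] (1, 4, 3)
  [16] (5, 4, 3)

Linkage partition of the 16 weights (5 classes, p=19):

[[1, 7], [2, 8, 11, 13], [3, 6], [4, 9, 10, 14, 15], [5, 12, 16]]


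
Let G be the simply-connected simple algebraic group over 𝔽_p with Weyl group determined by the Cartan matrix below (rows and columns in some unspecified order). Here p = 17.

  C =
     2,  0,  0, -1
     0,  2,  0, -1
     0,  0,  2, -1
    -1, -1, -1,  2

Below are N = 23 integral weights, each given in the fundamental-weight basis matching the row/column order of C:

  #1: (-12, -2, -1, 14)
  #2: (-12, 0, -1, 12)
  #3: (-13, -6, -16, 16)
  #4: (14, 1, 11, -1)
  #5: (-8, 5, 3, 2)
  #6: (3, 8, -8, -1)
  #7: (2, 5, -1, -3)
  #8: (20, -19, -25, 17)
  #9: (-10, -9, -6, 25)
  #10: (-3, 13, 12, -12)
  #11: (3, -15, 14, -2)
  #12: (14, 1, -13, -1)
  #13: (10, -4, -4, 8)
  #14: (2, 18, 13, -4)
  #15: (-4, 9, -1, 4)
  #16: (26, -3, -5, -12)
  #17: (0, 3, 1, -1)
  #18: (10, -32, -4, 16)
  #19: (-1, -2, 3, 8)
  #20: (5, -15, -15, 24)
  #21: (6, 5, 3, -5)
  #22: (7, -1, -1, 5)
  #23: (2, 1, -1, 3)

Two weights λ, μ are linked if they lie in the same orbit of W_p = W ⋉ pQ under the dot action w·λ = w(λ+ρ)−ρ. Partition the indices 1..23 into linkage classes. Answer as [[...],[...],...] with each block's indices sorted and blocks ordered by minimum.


Dynkin diagram of C (from the 6 off-diagonal −1 entries): D_4.

Alcove-folded reps (p=17, 23 weights, presented ϖ-order):

  1: (11, 1, 0, 2) · 2: (11, 1, 0, 2) · 3: (3, 10, 0, 2) · 4: (3, 10, 0, 2) · 5: (3, 2, 0, 4) · 6: (3, 2, 0, 4) · 7: (1, 4, 2, 0) · 8: (1, 4, 2, 0) · 9: (0, 1, 4, 4) · 10: (11, 1, 0, 2) · 11: (11, 1, 0, 2) · 12: (3, 10, 0, 2) · 13: (8, 0, 0, 3) · 14: (11, 1, 0, 2) · 15: (3, 10, 0, 2) · 16: (1, 4, 2, 0) · 17: (1, 4, 2, 0) · 18: (8, 0, 0, 3) · 19: (0, 1, 4, 4) · 20: (8, 0, 0, 3) · 21: (3, 2, 0, 4) · 22: (8, 0, 0, 3) · 23: (3, 2, 0, 4)

Partition of {1..23} into 6 W_17-dot-orbits:

[[1, 2, 10, 11, 14], [3, 4, 12, 15], [5, 6, 21, 23], [7, 8, 16, 17], [9, 19], [13, 18, 20, 22]]


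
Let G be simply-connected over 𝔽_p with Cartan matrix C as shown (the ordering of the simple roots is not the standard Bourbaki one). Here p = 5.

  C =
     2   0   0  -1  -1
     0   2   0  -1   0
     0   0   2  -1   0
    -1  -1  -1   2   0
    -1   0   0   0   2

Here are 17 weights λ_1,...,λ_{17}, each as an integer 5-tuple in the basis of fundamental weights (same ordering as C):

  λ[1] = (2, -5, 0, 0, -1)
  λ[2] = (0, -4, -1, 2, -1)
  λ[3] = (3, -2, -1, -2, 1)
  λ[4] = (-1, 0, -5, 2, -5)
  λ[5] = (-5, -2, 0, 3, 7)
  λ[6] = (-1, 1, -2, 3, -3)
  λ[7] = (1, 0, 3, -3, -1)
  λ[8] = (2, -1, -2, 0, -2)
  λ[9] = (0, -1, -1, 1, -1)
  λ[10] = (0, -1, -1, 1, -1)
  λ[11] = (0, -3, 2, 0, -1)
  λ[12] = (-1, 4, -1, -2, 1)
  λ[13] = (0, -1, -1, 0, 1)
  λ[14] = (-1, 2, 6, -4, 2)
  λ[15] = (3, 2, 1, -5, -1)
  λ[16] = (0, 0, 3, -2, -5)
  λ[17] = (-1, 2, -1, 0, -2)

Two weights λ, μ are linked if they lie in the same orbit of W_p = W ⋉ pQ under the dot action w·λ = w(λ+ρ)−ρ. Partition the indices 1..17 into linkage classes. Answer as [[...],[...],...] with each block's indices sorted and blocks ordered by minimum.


Dynkin diagram of C (from the 8 off-diagonal −1 entries): D_5.

λ_j+ρ reflected into Ā_5 (⟨·,θ^∨⟩≤5); 5-tuples as given:

  [1] (0, 1, 2, 1, 0);  [2] (1, 3, 0, 0, 0);  [3] (1, 0, 1, 0, 1);  [4] (1, 3, 0, 0, 0);  [5] (0, 0, 0, 1, 2);  [6] (1, 1, 0, 0, 1);  [7] (0, 1, 2, 1, 0);  [8] (1, 0, 1, 0, 1);  [9] (0, 0, 0, 2, 0);  [10] (0, 0, 0, 2, 0);  [11] (0, 1, 2, 1, 0);  [12] (1, 3, 0, 0, 0);  [13] (0, 0, 0, 1, 2);  [14] (0, 0, 0, 2, 0);  [15] (0, 1, 2, 1, 0);  [16] (1, 3, 0, 0, 0);  [17] (1, 3, 0, 0, 0)

6 distinct reps among the 17 weights ⇒ 6 W_5-linkage classes:

[[1, 7, 11, 15], [2, 4, 12, 16, 17], [3, 8], [5, 13], [6], [9, 10, 14]]


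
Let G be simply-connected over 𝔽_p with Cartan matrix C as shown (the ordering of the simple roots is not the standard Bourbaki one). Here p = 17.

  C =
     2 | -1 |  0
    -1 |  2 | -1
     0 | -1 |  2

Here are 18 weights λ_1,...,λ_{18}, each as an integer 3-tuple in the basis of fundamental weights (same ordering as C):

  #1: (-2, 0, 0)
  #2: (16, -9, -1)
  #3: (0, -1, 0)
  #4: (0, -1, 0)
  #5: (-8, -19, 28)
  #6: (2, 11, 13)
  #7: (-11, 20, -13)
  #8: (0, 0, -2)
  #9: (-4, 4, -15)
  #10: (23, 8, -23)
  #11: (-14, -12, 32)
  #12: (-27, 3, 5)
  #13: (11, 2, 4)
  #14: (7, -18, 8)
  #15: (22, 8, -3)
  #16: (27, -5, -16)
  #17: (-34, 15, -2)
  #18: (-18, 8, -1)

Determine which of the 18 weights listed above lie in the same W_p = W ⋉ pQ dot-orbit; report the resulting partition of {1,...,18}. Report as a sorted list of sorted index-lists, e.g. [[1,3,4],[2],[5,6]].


Type A_3, rank 3, |W|=24; reorder rows/cols to standard.

Folding the 18 weights λ_j+ρ into Ā_17 (reps in the given 3-coord order):

  λ_1+ρ ↦ (1, 0, 1);  λ_2+ρ ↦ (9, 0, 8);  λ_3+ρ ↦ (1, 0, 1);  λ_4+ρ ↦ (1, 0, 1);  λ_5+ρ ↦ (5, 1, 7);  λ_6+ρ ↦ (9, 3, 2);  λ_7+ρ ↦ (5, 1, 7);  λ_8+ρ ↦ (1, 0, 1);  λ_9+ρ ↦ (9, 3, 2);  λ_10+ρ ↦ (5, 1, 7);  λ_11+ρ ↦ (5, 1, 7);  λ_12+ρ ↦ (5, 1, 7);  λ_13+ρ ↦ (9, 3, 2);  λ_14+ρ ↦ (9, 0, 8);  λ_15+ρ ↦ (2, 6, 7);  λ_16+ρ ↦ (2, 6, 7);  λ_17+ρ ↦ (1, 0, 1);  λ_18+ρ ↦ (9, 0, 8)

5 distinct reps among the 18 weights ⇒ 5 W_17-linkage classes:

[[1, 3, 4, 8, 17], [2, 14, 18], [5, 7, 10, 11, 12], [6, 9, 13], [15, 16]]


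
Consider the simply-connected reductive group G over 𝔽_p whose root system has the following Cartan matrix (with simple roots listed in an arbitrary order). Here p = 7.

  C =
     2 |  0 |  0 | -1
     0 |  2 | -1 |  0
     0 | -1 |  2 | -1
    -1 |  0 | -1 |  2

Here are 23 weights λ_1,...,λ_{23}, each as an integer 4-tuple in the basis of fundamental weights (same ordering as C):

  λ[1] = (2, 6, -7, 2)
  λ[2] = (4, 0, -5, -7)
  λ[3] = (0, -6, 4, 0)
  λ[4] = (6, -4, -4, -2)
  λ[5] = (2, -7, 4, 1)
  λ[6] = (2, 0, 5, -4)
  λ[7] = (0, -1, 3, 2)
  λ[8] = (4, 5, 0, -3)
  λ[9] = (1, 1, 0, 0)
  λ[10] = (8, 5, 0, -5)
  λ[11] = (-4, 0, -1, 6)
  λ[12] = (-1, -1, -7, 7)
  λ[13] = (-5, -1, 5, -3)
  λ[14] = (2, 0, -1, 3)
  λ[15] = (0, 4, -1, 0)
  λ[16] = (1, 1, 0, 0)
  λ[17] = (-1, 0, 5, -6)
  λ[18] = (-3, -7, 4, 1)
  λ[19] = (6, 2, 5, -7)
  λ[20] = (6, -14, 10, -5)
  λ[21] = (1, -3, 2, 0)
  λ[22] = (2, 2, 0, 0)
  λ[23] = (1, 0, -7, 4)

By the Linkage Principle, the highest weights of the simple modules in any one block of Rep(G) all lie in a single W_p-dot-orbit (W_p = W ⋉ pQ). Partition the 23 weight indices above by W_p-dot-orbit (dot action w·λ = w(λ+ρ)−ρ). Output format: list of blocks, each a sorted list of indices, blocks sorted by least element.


A_4 Cartan matrix, 4 simple roots permuted; ρ=(1,1,1,1).

λ_j+ρ reflected into Ā_7 (⟨·,θ^∨⟩≤7); 4-tuples as given:

  λ_1 → (0, 1, 3, 3) · λ_2 → (2, 2, 1, 1) · λ_3 → (1, 5, 0, 1) · λ_4 → (0, 1, 3, 3) · λ_5 → (0, 2, 1, 1) · λ_6 → (0, 1, 3, 3) · λ_7 → (0, 1, 3, 3) · λ_8 → (0, 2, 1, 1) · λ_9 → (2, 2, 1, 1) · λ_10 → (0, 2, 1, 1) · λ_11 → (2, 0, 0, 4) · λ_12 → (1, 5, 0, 1) · λ_13 → (2, 0, 0, 4) · λ_14 → (2, 0, 0, 4) · λ_15 → (1, 5, 0, 1) · λ_16 → (2, 2, 1, 1) · λ_17 → (5, 1, 1, 0) · λ_18 → (1, 5, 0, 1) · λ_19 → (2, 0, 0, 4) · λ_20 → (2, 0, 0, 4) · λ_21 → (2, 2, 1, 1) · λ_22 → (2, 2, 1, 1) · λ_23 → (1, 5, 0, 1)

These 23 weights hit 6 W_7-dot-orbits; sizes (4, 5, 5, 3, 5, 1):

[[1, 4, 6, 7], [2, 9, 16, 21, 22], [3, 12, 15, 18, 23], [5, 8, 10], [11, 13, 14, 19, 20], [17]]


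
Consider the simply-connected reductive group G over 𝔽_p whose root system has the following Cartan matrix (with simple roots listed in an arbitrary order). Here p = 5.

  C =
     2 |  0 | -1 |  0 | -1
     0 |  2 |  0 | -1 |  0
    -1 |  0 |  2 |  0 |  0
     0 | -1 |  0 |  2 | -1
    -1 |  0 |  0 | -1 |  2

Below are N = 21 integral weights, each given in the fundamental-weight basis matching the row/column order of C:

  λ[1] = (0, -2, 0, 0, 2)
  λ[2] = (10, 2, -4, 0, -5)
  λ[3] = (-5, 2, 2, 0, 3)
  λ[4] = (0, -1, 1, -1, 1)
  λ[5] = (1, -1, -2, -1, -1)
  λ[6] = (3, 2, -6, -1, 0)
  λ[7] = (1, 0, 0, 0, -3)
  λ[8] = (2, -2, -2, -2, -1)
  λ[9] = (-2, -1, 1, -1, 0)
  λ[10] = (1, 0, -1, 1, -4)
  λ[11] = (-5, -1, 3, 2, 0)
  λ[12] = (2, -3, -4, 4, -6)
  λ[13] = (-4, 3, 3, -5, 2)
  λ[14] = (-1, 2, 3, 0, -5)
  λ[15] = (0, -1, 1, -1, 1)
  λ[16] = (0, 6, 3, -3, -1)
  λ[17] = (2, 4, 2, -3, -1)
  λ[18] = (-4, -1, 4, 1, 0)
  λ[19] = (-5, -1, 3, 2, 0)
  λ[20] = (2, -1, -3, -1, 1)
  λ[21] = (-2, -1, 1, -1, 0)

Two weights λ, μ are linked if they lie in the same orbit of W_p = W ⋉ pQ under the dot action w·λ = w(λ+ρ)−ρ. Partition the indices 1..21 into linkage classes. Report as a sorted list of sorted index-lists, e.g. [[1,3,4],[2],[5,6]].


Cartan matrix: type A_5 (|W|=720); un-permuting the 5 rows.

Alcove-folded reps (p=5, 21 weights, presented ϖ-order):

  λ_1+ρ ↦ (1, 0, 0, 0, 3)
  λ_2+ρ ↦ (0, 0, 1, 1, 1)
  λ_3+ρ ↦ (1, 0, 2, 1, 0)
  λ_4+ρ ↦ (1, 0, 2, 0, 2)
  λ_5+ρ ↦ (1, 0, 1, 0, 0)
  λ_6+ρ ↦ (1, 0, 1, 0, 0)
  λ_7+ρ ↦ (0, 0, 1, 1, 1)
  λ_8+ρ ↦ (0, 0, 1, 1, 1)
  λ_9+ρ ↦ (1, 0, 1, 0, 0)
  λ_10+ρ ↦ (0, 0, 1, 1, 1)
  λ_11+ρ ↦ (1, 0, 0, 0, 3)
  λ_12+ρ ↦ (1, 0, 2, 0, 2)
  λ_13+ρ ↦ (1, 0, 0, 0, 3)
  λ_14+ρ ↦ (1, 0, 0, 0, 3)
  λ_15+ρ ↦ (1, 0, 2, 0, 2)
  λ_16+ρ ↦ (1, 0, 1, 0, 0)
  λ_17+ρ ↦ (0, 0, 1, 1, 1)
  λ_18+ρ ↦ (1, 0, 2, 0, 2)
  λ_19+ρ ↦ (1, 0, 0, 0, 3)
  λ_20+ρ ↦ (1, 0, 2, 0, 2)
  λ_21+ρ ↦ (1, 0, 1, 0, 0)

The 21 indices split into 5 linkage classes (same alcove rep ⇔ same W_5-dot-orbit):

[[1, 11, 13, 14, 19], [2, 7, 8, 10, 17], [3], [4, 12, 15, 18, 20], [5, 6, 9, 16, 21]]


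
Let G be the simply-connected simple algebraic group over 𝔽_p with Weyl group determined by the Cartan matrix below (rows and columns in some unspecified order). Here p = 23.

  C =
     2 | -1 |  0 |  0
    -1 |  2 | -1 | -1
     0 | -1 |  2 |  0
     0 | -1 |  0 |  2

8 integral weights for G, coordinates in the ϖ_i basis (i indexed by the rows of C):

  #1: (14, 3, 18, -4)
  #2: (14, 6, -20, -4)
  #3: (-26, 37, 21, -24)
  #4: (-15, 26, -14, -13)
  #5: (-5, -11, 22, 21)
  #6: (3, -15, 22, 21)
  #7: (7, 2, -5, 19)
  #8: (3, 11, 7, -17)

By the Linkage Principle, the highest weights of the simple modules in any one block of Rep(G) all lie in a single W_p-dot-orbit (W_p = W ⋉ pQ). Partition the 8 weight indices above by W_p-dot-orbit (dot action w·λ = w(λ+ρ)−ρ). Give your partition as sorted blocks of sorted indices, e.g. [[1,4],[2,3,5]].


Type D_4, rank 4, |W|=192; reorder rows/cols to standard.

W_23-reps of the 8 weights in Ā_23 (same 4-coord order as C):

  1: (0, 3, 4, 12);  2: (0, 3, 4, 12);  3: (2, 8, 1, 0);  4: (2, 8, 1, 0);  5: (2, 8, 1, 0);  6: (2, 8, 1, 0);  7: (0, 3, 4, 12);  8: (0, 3, 4, 12)

Grouping the 8 weights by Ā_23-representative: 2 linkage classes.

[[1, 2, 7, 8], [3, 4, 5, 6]]


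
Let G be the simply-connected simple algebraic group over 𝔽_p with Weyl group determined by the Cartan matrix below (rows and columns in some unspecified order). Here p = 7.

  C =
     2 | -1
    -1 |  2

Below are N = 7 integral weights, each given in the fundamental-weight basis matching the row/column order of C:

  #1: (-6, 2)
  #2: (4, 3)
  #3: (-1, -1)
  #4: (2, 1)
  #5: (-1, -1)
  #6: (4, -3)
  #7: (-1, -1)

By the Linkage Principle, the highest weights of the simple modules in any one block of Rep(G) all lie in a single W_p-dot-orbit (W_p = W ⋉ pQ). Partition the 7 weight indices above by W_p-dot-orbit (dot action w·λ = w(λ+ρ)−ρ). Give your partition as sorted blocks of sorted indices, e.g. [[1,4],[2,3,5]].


A_2 Cartan matrix, 2 simple roots permuted; ρ=(1,1).

W_7-reps of the 7 weights in Ā_7 (same 2-coord order as C):

  1: (3, 2)
  2: (3, 2)
  3: (0, 0)
  4: (3, 2)
  5: (0, 0)
  6: (3, 2)
  7: (0, 0)

The 7 indices split into 2 linkage classes (same alcove rep ⇔ same W_7-dot-orbit):

[[1, 2, 4, 6], [3, 5, 7]]


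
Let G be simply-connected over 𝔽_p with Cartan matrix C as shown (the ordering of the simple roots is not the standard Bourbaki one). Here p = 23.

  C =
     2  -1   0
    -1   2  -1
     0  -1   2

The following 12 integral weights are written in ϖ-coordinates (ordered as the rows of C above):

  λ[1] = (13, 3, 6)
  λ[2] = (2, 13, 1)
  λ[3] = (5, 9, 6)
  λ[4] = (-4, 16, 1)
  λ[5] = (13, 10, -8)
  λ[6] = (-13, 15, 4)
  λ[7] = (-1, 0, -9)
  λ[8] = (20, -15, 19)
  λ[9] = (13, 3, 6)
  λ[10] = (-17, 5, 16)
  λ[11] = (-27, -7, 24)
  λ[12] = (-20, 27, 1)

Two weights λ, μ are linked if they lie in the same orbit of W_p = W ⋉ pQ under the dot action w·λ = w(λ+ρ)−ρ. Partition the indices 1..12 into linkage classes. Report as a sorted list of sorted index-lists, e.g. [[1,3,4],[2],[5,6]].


C ↔ A_3 under row/col permutation; |W(A_3)| = 24.

λ_j+ρ reflected into Ā_23 (⟨·,θ^∨⟩≤23); 3-tuples as given:

  λ_1+ρ ↦ (12, 4, 5);  λ_2+ρ ↦ (3, 14, 2);  λ_3+ρ ↦ (6, 10, 7);  λ_4+ρ ↦ (3, 14, 2);  λ_5+ρ ↦ (12, 4, 5);  λ_6+ρ ↦ (12, 4, 5);  λ_7+ρ ↦ (7, 0, 1);  λ_8+ρ ↦ (3, 14, 2);  λ_9+ρ ↦ (12, 4, 5);  λ_10+ρ ↦ (6, 10, 7);  λ_11+ρ ↦ (3, 14, 2);  λ_12+ρ ↦ (12, 4, 5)

These 12 weights hit 4 W_23-dot-orbits; sizes (5, 4, 2, 1):

[[1, 5, 6, 9, 12], [2, 4, 8, 11], [3, 10], [7]]


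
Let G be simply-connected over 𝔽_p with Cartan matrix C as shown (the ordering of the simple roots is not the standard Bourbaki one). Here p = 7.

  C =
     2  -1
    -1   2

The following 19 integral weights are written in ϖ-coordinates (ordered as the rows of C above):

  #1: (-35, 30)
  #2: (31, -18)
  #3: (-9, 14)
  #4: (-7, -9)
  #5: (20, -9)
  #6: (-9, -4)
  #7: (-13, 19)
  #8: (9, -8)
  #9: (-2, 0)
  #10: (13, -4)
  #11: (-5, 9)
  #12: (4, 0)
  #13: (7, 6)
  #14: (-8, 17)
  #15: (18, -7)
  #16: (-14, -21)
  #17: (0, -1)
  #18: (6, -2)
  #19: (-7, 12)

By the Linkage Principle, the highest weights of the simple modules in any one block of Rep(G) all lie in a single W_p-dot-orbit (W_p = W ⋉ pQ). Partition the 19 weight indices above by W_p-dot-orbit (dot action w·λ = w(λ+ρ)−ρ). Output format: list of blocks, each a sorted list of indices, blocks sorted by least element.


C ↔ A_2 under row/col permutation; |W(A_2)| = 6.

Folding the 19 weights λ_j+ρ into Ā_7 (reps in the given 2-coord order):

  [1] (1, 3)
  [2] (1, 3)
  [3] (1, 0)
  [4] (0, 1)
  [5] (6, 1)
  [6] (1, 3)
  [7] (5, 1)
  [8] (0, 4)
  [9] (1, 0)
  [10] (0, 4)
  [11] (1, 3)
  [12] (5, 1)
  [13] (1, 0)
  [14] (0, 4)
  [15] (5, 1)
  [16] (5, 1)
  [17] (1, 0)
  [18] (6, 1)
  [19] (0, 1)

These 19 weights hit 6 W_7-dot-orbits; sizes (4, 4, 2, 2, 4, 3):

[[1, 2, 6, 11], [3, 9, 13, 17], [4, 19], [5, 18], [7, 12, 15, 16], [8, 10, 14]]


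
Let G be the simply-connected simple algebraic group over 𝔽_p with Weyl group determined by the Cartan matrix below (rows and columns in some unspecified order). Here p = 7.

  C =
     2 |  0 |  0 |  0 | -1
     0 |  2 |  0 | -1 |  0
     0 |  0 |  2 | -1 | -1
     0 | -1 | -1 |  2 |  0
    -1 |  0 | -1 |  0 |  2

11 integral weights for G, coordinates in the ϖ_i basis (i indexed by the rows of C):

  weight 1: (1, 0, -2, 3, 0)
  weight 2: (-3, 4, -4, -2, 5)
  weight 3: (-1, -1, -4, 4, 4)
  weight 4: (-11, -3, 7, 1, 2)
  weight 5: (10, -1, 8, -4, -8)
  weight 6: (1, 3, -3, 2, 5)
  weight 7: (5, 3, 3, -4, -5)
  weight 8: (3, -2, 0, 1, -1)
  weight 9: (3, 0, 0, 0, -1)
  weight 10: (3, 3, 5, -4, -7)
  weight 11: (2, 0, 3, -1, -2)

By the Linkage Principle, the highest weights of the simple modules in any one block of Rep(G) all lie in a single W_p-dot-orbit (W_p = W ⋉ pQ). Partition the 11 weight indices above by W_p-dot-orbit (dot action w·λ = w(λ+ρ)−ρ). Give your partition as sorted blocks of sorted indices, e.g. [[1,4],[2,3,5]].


Dynkin diagram of C (from the 8 off-diagonal −1 entries): A_5.

Each λ_j+ρ reduced to Ā_7; 5-tuples below use C's row order:

  1: (2, 1, 1, 3, 0) · 2: (2, 1, 1, 3, 0) · 3: (0, 0, 3, 2, 2) · 4: (2, 1, 3, 0, 1) · 5: (2, 1, 3, 0, 1) · 6: (4, 1, 1, 1, 0) · 7: (2, 1, 3, 0, 1) · 8: (4, 1, 1, 1, 0) · 9: (4, 1, 1, 1, 0) · 10: (2, 1, 3, 0, 1) · 11: (2, 1, 3, 0, 1)

The 11 indices split into 4 linkage classes (same alcove rep ⇔ same W_7-dot-orbit):

[[1, 2], [3], [4, 5, 7, 10, 11], [6, 8, 9]]


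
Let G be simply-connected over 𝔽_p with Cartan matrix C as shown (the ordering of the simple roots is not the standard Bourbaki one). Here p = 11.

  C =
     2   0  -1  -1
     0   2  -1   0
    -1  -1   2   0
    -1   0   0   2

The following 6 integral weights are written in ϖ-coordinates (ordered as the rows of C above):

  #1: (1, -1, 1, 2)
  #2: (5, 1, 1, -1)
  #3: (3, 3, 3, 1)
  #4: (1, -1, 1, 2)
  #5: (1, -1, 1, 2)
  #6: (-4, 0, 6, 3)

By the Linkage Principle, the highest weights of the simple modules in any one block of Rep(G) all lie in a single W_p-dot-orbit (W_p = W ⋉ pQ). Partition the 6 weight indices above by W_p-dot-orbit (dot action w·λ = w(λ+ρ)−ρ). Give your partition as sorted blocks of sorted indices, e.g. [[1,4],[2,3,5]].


Dynkin diagram of C (from the 6 off-diagonal −1 entries): A_4.

W_11-reps of the 6 weights in Ā_11 (same 4-coord order as C):

    1: (2, 0, 2, 3)
    2: (6, 2, 2, 0)
    3: (3, 1, 4, 1)
    4: (2, 0, 2, 3)
    5: (2, 0, 2, 3)
    6: (3, 1, 4, 1)

The 6 indices split into 3 linkage classes (same alcove rep ⇔ same W_11-dot-orbit):

[[1, 4, 5], [2], [3, 6]]
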